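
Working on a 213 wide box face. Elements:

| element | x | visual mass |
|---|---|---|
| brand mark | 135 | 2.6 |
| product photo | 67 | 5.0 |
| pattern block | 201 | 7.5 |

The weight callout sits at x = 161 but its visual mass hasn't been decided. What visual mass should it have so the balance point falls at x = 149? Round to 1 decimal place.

w ≈ 4.7

Fixed elements: Σw = 2.6 + 5.0 + 7.5 = 15.1, Σw·x = 2.6·135 + 5.0·67 + 7.5·201 = 2193.5.
Balance at x = 149 requires (2193.5 + w·161) / (15.1 + w) = 149.
Rearranging, w·(161 − 149) = 149·15.1 − 2193.5 = 56.4, so w ≈ 56.4/12 = 4.70.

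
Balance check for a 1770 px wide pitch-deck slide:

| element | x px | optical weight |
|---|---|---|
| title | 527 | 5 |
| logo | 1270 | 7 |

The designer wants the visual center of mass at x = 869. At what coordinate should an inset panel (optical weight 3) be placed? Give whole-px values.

New total weight: (5 + 7) + 3 = 15.
x: need Σw·x = 15·869 = 13035. Existing = 5·527 + 7·1270 = 11525. Remainder 1510 / 3 ≈ 503.33.

x ≈ 503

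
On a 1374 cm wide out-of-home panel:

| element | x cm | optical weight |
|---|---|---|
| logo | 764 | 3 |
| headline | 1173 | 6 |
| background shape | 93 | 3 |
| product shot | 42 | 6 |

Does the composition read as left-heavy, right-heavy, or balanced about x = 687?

Total weight = 3 + 6 + 3 + 6 = 18.
x-moment: 3·764 + 6·1173 + 3·93 + 6·42 = 9861; centroid 9861/18 ≈ 547.83.
547.8 vs midline 687 → left-heavy.

left-heavy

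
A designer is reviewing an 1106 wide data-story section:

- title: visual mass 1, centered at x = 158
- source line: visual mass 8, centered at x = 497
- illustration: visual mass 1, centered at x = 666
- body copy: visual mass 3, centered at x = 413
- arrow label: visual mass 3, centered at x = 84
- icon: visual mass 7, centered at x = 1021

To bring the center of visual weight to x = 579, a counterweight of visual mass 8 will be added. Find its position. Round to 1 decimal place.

x ≈ 563.9

New total weight: (1 + 8 + 1 + 3 + 3 + 7) + 8 = 31.
Along x: (13438 + 8·x) / 31 = 579 (existing moment 1·158 + 8·497 + 1·666 + 3·413 + 3·84 + 7·1021 = 13438) ⇒ x = (17949 − 13438) / 8 ≈ 563.88.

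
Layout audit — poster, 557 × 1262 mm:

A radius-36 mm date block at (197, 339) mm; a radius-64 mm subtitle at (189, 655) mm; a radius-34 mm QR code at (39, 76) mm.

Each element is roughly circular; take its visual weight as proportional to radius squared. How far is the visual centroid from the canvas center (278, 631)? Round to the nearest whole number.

≈ 181 mm

Weights ∝ r²: date block 36² = 1296, subtitle 64² = 4096, QR code 34² = 1156; Σw = 6548.
x-moment: 1296·197 + 4096·189 + 1156·39 = 1074540; centroid 1074540/6548 ≈ 164.10.
y-moment: 1296·339 + 4096·655 + 1156·76 = 3210080; centroid 3210080/6548 ≈ 490.24.
Relative to (278, 631): Δ = (-113.90, -140.76); |Δ| = √(-113.90² + -140.76²) ≈ 181.07.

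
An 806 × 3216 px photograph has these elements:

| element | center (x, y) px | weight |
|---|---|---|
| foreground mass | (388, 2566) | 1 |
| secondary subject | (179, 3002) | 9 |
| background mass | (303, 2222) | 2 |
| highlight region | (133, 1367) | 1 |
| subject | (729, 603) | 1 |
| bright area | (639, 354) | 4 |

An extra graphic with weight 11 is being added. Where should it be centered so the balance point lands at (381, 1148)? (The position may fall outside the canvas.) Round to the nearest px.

(457, -375)

After adding the extra graphic, total weight = 1 + 9 + 2 + 1 + 1 + 4 + 11 = 29.
x: need Σw·x = 29·381 = 11049. Existing = 1·388 + 9·179 + 2·303 + 1·133 + 1·729 + 4·639 = 6023. Remainder 5026 / 11 ≈ 456.91.
y: need Σw·y = 29·1148 = 33292. Existing = 1·2566 + 9·3002 + 2·2222 + 1·1367 + 1·603 + 4·354 = 37414. Remainder -4122 / 11 ≈ -374.73.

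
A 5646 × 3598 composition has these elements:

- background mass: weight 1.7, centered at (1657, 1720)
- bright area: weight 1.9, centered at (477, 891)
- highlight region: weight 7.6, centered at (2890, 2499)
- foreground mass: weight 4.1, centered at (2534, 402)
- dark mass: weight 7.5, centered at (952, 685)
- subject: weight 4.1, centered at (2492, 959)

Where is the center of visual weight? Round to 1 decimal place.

(1986.4, 1276.1)

Σw = 1.7 + 1.9 + 7.6 + 4.1 + 7.5 + 4.1 = 26.9.
Σw·x = 53433.8; x̄ = 53433.8/26.9 ≈ 1986.39.
Σw·y = 34326.9; ȳ = 34326.9/26.9 ≈ 1276.09.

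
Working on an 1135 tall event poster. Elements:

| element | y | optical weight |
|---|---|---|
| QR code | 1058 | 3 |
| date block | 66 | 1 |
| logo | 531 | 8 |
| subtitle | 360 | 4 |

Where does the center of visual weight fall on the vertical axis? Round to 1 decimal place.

y ≈ 558.0

Total weight = 3 + 1 + 8 + 4 = 16.
Σw·y = 3·1058 + 1·66 + 8·531 + 4·360 = 8928, so ȳ = 8928/16 ≈ 558.00.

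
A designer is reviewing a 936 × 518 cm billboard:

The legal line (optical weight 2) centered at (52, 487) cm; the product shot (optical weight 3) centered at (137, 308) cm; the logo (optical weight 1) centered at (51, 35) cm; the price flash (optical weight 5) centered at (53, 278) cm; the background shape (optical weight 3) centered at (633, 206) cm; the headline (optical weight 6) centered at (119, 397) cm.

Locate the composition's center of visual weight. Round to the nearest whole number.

Σw = 2 + 3 + 1 + 5 + 3 + 6 = 20.
Σw·x = 2·52 + 3·137 + 1·51 + 5·53 + 3·633 + 6·119 = 3444, so x̄ = 3444/20 ≈ 172.20.
Σw·y = 2·487 + 3·308 + 1·35 + 5·278 + 3·206 + 6·397 = 6323, so ȳ = 6323/20 ≈ 316.15.

(172, 316)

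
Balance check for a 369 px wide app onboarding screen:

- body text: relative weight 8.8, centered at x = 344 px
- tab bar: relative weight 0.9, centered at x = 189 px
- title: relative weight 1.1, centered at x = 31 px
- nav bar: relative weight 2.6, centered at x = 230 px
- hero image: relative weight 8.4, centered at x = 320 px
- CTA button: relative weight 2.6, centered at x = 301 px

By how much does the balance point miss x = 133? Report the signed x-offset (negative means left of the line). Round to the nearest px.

≈ 166 px

Total weight = 8.8 + 0.9 + 1.1 + 2.6 + 8.4 + 2.6 = 24.4.
Σw·x = 8.8·344 + 0.9·189 + 1.1·31 + 2.6·230 + 8.4·320 + 2.6·301 = 7300.0, so x̄ = 7300.0/24.4 ≈ 299.18.
Against x = 133, that's 299.18 − 133 = 166.18.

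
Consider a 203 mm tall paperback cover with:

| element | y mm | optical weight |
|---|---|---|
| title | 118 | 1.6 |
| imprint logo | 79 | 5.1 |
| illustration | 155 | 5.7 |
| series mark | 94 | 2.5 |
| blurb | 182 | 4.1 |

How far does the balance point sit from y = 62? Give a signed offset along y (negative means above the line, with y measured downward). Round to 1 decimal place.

Σw = 1.6 + 5.1 + 5.7 + 2.5 + 4.1 = 19.0.
Σw·y = 1.6·118 + 5.1·79 + 5.7·155 + 2.5·94 + 4.1·182 = 2456.4, so ȳ = 2456.4/19.0 ≈ 129.28.
Against y = 62, that's 129.28 − 62 = 67.28.

≈ 67.3 mm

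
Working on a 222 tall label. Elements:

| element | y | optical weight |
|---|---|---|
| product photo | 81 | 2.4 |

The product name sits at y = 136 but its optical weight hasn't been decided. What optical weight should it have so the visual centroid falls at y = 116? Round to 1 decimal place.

w ≈ 4.2

Known: weight 2.4 with moment 2.4·81 = 194.4.
For the centroid to hit 116: (194.4 + w·136) / (2.4 + w) = 116.
Rearranging, w·(136 − 116) = 116·2.4 − 194.4 = 84.0, so w ≈ 84.0/20 = 4.20.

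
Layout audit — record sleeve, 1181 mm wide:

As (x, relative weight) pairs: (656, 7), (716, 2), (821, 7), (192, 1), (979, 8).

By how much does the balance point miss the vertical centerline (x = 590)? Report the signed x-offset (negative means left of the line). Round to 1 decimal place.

Weights sum to 7 + 2 + 7 + 1 + 8 = 25.
x-moment: 7·656 + 2·716 + 7·821 + 1·192 + 8·979 = 19795; centroid 19795/25 ≈ 791.80.
Against x = 590, that's 791.80 − 590 = 201.80.

≈ 201.8 mm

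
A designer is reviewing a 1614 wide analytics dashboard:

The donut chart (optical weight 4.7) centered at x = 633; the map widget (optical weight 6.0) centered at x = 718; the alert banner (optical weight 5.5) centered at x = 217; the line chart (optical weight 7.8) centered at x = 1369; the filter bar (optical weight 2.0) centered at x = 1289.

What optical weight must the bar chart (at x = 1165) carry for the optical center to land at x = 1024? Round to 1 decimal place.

w ≈ 34.7

Known weights sum to 4.7 + 6.0 + 5.5 + 7.8 + 2.0 = 26.0; their moment is 4.7·633 + 6.0·718 + 5.5·217 + 7.8·1369 + 2.0·1289 = 21732.8.
Balance at x = 1024 requires (21732.8 + w·1165) / (26.0 + w) = 1024.
So w = (1024·26.0 − 21732.8)/(1165 − 1024) = 4891.2/141 ≈ 34.69.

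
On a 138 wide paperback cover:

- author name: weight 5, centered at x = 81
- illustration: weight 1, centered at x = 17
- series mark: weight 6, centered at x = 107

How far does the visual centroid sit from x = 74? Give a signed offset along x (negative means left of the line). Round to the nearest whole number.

Weights sum to 5 + 1 + 6 = 12.
x: (5·81 + 1·17 + 6·107) / 12 = 1064 / 12 ≈ 88.67
Difference: 88.67 − 74 ≈ 14.67.

≈ 15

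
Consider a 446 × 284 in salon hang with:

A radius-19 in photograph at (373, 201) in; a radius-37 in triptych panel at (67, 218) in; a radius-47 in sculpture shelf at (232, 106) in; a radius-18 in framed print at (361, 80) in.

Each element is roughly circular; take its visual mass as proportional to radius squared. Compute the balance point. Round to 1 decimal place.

(200.8, 148.0)

Weights ∝ r²: photograph 19² = 361, triptych panel 37² = 1369, sculpture shelf 47² = 2209, framed print 18² = 324; Σw = 4263.
x: (361·373 + 1369·67 + 2209·232 + 324·361) / 4263 = 855828 / 4263 ≈ 200.76
y: (361·201 + 1369·218 + 2209·106 + 324·80) / 4263 = 631077 / 4263 ≈ 148.04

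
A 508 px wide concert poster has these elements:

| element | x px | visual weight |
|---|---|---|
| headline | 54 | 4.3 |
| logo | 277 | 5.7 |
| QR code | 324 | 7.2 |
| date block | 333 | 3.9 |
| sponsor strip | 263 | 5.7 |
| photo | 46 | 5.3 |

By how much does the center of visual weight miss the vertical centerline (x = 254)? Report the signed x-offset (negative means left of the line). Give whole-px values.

≈ -30 px

Weights sum to 4.3 + 5.7 + 7.2 + 3.9 + 5.7 + 5.3 = 32.1.
x: (4.3·54 + 5.7·277 + 7.2·324 + 3.9·333 + 5.7·263 + 5.3·46) / 32.1 = 7185.5 / 32.1 ≈ 223.85
Against x = 254, that's 223.85 − 254 = -30.15.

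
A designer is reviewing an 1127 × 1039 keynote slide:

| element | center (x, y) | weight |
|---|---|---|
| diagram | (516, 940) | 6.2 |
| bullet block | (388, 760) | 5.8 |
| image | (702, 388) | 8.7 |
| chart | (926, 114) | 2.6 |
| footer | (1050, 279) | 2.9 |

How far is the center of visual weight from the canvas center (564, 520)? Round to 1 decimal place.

≈ 94.9

Total weight = 6.2 + 5.8 + 8.7 + 2.6 + 2.9 = 26.2.
x-moment: 6.2·516 + 5.8·388 + 8.7·702 + 2.6·926 + 2.9·1050 = 17009.6; centroid 17009.6/26.2 ≈ 649.22.
y-moment: 6.2·940 + 5.8·760 + 8.7·388 + 2.6·114 + 2.9·279 = 14717.1; centroid 14717.1/26.2 ≈ 561.72.
Relative to (564, 520): Δ = (85.22, 41.72); |Δ| = √(85.22² + 41.72²) ≈ 94.89.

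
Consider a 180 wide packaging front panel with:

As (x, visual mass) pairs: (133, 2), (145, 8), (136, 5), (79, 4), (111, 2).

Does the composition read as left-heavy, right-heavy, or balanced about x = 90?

right-heavy

Total weight = 2 + 8 + 5 + 4 + 2 = 21.
x-moment: 2·133 + 8·145 + 5·136 + 4·79 + 2·111 = 2644; centroid 2644/21 ≈ 125.90.
125.9 lies right of the midline 90, so the layout is right-heavy.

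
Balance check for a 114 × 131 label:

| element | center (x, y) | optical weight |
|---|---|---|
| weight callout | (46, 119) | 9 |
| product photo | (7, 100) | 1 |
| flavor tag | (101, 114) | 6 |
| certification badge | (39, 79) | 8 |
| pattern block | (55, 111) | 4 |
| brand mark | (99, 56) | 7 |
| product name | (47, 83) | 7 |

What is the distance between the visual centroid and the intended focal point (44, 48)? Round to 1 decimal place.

≈ 48.2

Total weight = 9 + 1 + 6 + 8 + 4 + 7 + 7 = 42.
x: (9·46 + 1·7 + 6·101 + 8·39 + 4·55 + 7·99 + 7·47) / 42 = 2581 / 42 ≈ 61.45
y: (9·119 + 1·100 + 6·114 + 8·79 + 4·111 + 7·56 + 7·83) / 42 = 3904 / 42 ≈ 92.95
Offset from (44, 48): Δx ≈ 17.45, Δy ≈ 44.95; distance = √(Δx² + Δy²) ≈ 48.22.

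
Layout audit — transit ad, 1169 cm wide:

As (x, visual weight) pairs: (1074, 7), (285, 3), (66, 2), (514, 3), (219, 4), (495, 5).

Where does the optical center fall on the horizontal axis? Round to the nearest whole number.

x ≈ 558

Σw = 7 + 3 + 2 + 3 + 4 + 5 = 24.
x-moment: 7·1074 + 3·285 + 2·66 + 3·514 + 4·219 + 5·495 = 13398; centroid 13398/24 ≈ 558.25.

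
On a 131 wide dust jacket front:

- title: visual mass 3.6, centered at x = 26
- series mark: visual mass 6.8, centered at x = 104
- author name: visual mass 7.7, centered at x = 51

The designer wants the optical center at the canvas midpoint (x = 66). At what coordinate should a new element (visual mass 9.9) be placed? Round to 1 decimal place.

With the new element, Σw becomes 3.6 + 6.8 + 7.7 + 9.9 = 28.0.
Along x: (1193.5 + 9.9·x) / 28.0 = 66 (existing moment 3.6·26 + 6.8·104 + 7.7·51 = 1193.5) ⇒ x = (1848.0 − 1193.5) / 9.9 ≈ 66.11.

x ≈ 66.1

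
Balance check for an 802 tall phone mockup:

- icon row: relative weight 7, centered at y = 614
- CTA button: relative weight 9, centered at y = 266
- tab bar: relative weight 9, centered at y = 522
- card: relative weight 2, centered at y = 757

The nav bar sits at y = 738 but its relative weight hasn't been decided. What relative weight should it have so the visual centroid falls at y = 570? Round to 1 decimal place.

w ≈ 14.8

Known weights sum to 7 + 9 + 9 + 2 = 27; their moment is 7·614 + 9·266 + 9·522 + 2·757 = 12904.
Set Σw·y/Σw = 570: (12904 + 738w) = 570·(27 + w).
Solving: w = (570·27 − 12904) / (738 − 570) = 2486 / 168 ≈ 14.80.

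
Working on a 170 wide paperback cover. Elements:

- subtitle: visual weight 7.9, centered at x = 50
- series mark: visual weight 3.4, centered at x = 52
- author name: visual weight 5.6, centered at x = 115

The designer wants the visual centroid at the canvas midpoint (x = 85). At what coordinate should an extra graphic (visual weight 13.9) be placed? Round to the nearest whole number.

After adding the extra graphic, total weight = 7.9 + 3.4 + 5.6 + 13.9 = 30.8.
Along x: (1215.8 + 13.9·x) / 30.8 = 85 (existing moment 7.9·50 + 3.4·52 + 5.6·115 = 1215.8) ⇒ x = (2618.0 − 1215.8) / 13.9 ≈ 100.88.

x ≈ 101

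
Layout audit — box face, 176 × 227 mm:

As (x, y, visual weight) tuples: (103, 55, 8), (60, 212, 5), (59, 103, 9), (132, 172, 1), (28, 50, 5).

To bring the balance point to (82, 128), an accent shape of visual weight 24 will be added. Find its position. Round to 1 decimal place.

With the accent shape, Σw becomes 8 + 5 + 9 + 1 + 5 + 24 = 52.
x: need Σw·x = 52·82 = 4264. Existing = 8·103 + 5·60 + 9·59 + 1·132 + 5·28 = 1927. Remainder 2337 / 24 ≈ 97.38.
y: need Σw·y = 52·128 = 6656. Existing = 8·55 + 5·212 + 9·103 + 1·172 + 5·50 = 2849. Remainder 3807 / 24 ≈ 158.62.

(97.4, 158.6)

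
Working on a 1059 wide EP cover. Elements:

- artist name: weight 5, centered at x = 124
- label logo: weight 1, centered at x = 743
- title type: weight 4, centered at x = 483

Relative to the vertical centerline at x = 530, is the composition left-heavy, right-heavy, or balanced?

Σw = 5 + 1 + 4 = 10.
x: (5·124 + 1·743 + 4·483) / 10 = 3295 / 10 ≈ 329.50
329.5 vs midline 530 → left-heavy.

left-heavy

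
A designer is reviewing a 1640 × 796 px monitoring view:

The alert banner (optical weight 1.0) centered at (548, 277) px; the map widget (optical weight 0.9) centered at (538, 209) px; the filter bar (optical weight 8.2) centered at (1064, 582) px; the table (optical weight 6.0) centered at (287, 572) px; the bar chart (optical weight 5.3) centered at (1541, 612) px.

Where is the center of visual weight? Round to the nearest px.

Total weight = 1.0 + 0.9 + 8.2 + 6.0 + 5.3 = 21.4.
Σw·x = 1.0·548 + 0.9·538 + 8.2·1064 + 6.0·287 + 5.3·1541 = 19646.3, so x̄ = 19646.3/21.4 ≈ 918.05.
Σw·y = 1.0·277 + 0.9·209 + 8.2·582 + 6.0·572 + 5.3·612 = 11913.1, so ȳ = 11913.1/21.4 ≈ 556.69.

(918, 557)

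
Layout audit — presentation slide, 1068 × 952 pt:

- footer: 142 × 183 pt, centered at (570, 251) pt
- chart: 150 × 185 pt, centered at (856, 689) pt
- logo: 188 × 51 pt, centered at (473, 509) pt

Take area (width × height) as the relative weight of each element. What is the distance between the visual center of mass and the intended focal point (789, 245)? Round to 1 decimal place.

Areas → weights: footer 142·183 = 25986, chart 150·185 = 27750, logo 188·51 = 9588; Σw = 63324.
x-moment: 25986·570 + 27750·856 + 9588·473 = 43101144; centroid 43101144/63324 ≈ 680.64.
y-moment: 25986·251 + 27750·689 + 9588·509 = 30522528; centroid 30522528/63324 ≈ 482.01.
Offset from (789, 245): Δx ≈ -108.36, Δy ≈ 237.01; distance = √(Δx² + Δy²) ≈ 260.60.

≈ 260.6 pt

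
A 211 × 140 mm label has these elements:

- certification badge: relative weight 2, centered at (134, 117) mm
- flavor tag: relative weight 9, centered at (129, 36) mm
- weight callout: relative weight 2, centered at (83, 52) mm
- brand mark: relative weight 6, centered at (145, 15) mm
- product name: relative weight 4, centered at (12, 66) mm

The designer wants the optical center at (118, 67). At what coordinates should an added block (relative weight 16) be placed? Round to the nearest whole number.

(131, 100)

With the added block, Σw becomes 2 + 9 + 2 + 6 + 4 + 16 = 39.
x: target moment 39×118 = 4602; current 2·134 + 9·129 + 2·83 + 6·145 + 4·12 = 2513; the added block supplies 2089, so x = 2089/16 ≈ 130.56.
y: target moment 39×67 = 2613; current 2·117 + 9·36 + 2·52 + 6·15 + 4·66 = 1016; the added block supplies 1597, so y = 1597/16 ≈ 99.81.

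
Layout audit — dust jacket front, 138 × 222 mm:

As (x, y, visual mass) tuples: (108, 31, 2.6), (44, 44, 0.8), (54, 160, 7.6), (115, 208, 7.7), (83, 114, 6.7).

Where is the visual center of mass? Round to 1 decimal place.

Weights sum to 2.6 + 0.8 + 7.6 + 7.7 + 6.7 = 25.4.
Σw·x = 2.6·108 + 0.8·44 + 7.6·54 + 7.7·115 + 6.7·83 = 2168.0, so x̄ = 2168.0/25.4 ≈ 85.35.
Σw·y = 2.6·31 + 0.8·44 + 7.6·160 + 7.7·208 + 6.7·114 = 3697.2, so ȳ = 3697.2/25.4 ≈ 145.56.

(85.4, 145.6)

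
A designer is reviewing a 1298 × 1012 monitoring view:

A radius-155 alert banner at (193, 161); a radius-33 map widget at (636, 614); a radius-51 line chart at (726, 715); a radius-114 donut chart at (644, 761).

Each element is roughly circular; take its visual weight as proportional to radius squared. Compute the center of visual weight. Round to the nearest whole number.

r² weights: alert banner 155² = 24025, map widget 33² = 1089, line chart 51² = 2601, donut chart 114² = 12996. Total = 40711.
Σw·x = 24025·193 + 1089·636 + 2601·726 + 12996·644 = 15587179, so x̄ = 15587179/40711 ≈ 382.87.
Σw·y = 24025·161 + 1089·614 + 2601·715 + 12996·761 = 16286342, so ȳ = 16286342/40711 ≈ 400.05.

(383, 400)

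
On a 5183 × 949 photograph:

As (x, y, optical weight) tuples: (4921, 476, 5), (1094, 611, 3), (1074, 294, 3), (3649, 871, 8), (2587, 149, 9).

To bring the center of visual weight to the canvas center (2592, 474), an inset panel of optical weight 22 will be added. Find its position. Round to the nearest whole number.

After adding the inset panel, total weight = 5 + 3 + 3 + 8 + 9 + 22 = 50.
x: need Σw·x = 50·2592 = 129600. Existing = 5·4921 + 3·1094 + 3·1074 + 8·3649 + 9·2587 = 83584. Remainder 46016 / 22 ≈ 2091.64.
y: need Σw·y = 50·474 = 23700. Existing = 5·476 + 3·611 + 3·294 + 8·871 + 9·149 = 13404. Remainder 10296 / 22 ≈ 468.00.

(2092, 468)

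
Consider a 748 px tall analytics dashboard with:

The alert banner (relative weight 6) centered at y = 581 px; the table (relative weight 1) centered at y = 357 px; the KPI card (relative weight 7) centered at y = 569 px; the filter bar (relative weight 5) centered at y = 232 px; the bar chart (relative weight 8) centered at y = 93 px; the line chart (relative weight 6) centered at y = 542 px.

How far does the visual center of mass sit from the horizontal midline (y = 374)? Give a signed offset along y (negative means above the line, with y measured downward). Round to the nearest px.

Total weight = 6 + 1 + 7 + 5 + 8 + 6 = 33.
y: moment 12982 / weight 33 ≈ 393.39
Against y = 374, that's 393.39 − 374 = 19.39.

≈ 19 px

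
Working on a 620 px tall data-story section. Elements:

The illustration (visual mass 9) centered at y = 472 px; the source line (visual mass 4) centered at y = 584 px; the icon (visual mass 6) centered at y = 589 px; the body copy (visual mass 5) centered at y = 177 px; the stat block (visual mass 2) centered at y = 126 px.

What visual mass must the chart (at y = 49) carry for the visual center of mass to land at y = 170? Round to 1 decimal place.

w ≈ 56.5

Fixed elements: Σw = 9 + 4 + 6 + 5 + 2 = 26, Σw·y = 9·472 + 4·584 + 6·589 + 5·177 + 2·126 = 11255.
For the centroid to hit 170: (11255 + w·49) / (26 + w) = 170.
Rearranging, w·(49 − 170) = 170·26 − 11255 = -6835, so w ≈ -6835/-121 = 56.49.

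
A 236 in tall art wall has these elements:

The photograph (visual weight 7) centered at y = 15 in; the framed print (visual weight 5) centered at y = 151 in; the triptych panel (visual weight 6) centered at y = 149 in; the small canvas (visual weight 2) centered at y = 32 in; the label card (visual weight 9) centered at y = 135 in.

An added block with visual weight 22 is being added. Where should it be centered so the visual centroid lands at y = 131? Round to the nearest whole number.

After adding the added block, total weight = 7 + 5 + 6 + 2 + 9 + 22 = 51.
y: need Σw·y = 51·131 = 6681. Existing = 7·15 + 5·151 + 6·149 + 2·32 + 9·135 = 3033. Remainder 3648 / 22 ≈ 165.82.

y ≈ 166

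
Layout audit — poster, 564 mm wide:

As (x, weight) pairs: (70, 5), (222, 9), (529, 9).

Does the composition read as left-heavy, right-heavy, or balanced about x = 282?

Total weight = 5 + 9 + 9 = 23.
x: (5·70 + 9·222 + 9·529) / 23 = 7109 / 23 ≈ 309.09
309.1 vs midline 282 → right-heavy.

right-heavy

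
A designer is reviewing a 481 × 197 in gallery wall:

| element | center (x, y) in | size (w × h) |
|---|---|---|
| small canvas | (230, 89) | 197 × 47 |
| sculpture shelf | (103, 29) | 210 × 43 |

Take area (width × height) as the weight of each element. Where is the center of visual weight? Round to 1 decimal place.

(167.3, 59.4)

Areas: small canvas 197·47 = 9259, sculpture shelf 210·43 = 9030. Total weight = 18289.
x-moment: 9259·230 + 9030·103 = 3059660; centroid 3059660/18289 ≈ 167.30.
y-moment: 9259·89 + 9030·29 = 1085921; centroid 1085921/18289 ≈ 59.38.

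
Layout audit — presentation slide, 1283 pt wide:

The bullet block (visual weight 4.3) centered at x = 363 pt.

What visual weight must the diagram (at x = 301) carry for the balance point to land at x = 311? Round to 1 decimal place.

The single fixed element contributes weight 4.3, moment 4.3·363 = 1560.9.
Set Σw·x/Σw = 311: (1560.9 + 301w) = 311·(4.3 + w).
Solving: w = (311·4.3 − 1560.9) / (301 − 311) = -223.6 / -10 ≈ 22.36.

w ≈ 22.4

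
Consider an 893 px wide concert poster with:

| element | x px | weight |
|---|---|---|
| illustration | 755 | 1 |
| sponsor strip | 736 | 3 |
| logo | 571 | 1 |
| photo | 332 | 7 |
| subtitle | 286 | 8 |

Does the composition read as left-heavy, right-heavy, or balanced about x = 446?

Weights sum to 1 + 3 + 1 + 7 + 8 = 20.
Σw·x = 1·755 + 3·736 + 1·571 + 7·332 + 8·286 = 8146, so x̄ = 8146/20 ≈ 407.30.
407.3 vs midline 446 → left-heavy.

left-heavy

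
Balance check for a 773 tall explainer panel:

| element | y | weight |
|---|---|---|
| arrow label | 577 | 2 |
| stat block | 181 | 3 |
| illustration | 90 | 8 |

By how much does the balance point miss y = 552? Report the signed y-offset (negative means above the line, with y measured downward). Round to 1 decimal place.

Total weight = 2 + 3 + 8 = 13.
y: (2·577 + 3·181 + 8·90) / 13 = 2417 / 13 ≈ 185.92
Against y = 552, that's 185.92 − 552 = -366.08.

≈ -366.1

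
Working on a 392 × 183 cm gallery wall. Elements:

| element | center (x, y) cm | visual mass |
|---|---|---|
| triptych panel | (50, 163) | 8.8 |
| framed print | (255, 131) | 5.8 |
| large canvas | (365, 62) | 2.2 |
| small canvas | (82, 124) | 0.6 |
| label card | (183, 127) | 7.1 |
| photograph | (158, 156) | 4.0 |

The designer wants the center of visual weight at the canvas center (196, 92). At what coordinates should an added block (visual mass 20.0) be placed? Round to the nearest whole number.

(240, 27)

With the added block, Σw becomes 8.8 + 5.8 + 2.2 + 0.6 + 7.1 + 4.0 + 20.0 = 48.5.
Along x: (4702.5 + 20.0·x) / 48.5 = 196 (existing moment 8.8·50 + 5.8·255 + 2.2·365 + 0.6·82 + 7.1·183 + 4.0·158 = 4702.5) ⇒ x = (9506.0 − 4702.5) / 20.0 ≈ 240.18.
Along y: (3930.7 + 20.0·y) / 48.5 = 92 (existing moment 8.8·163 + 5.8·131 + 2.2·62 + 0.6·124 + 7.1·127 + 4.0·156 = 3930.7) ⇒ y = (4462.0 − 3930.7) / 20.0 ≈ 26.57.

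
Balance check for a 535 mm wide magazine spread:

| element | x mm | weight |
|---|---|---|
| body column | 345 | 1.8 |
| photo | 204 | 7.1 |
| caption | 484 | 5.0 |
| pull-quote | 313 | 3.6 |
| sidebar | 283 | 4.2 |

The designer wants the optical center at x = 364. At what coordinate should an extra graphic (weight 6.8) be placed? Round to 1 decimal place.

x ≈ 524.9

After adding the extra graphic, total weight = 1.8 + 7.1 + 5.0 + 3.6 + 4.2 + 6.8 = 28.5.
Along x: (6804.8 + 6.8·x) / 28.5 = 364 (existing moment 1.8·345 + 7.1·204 + 5.0·484 + 3.6·313 + 4.2·283 = 6804.8) ⇒ x = (10374.0 − 6804.8) / 6.8 ≈ 524.88.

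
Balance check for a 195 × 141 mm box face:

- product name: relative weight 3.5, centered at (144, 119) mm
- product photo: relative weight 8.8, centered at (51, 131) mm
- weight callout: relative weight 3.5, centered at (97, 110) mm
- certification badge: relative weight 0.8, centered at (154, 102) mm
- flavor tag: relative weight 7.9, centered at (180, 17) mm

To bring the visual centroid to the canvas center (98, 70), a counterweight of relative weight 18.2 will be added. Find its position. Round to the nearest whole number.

With the counterweight, Σw becomes 3.5 + 8.8 + 3.5 + 0.8 + 7.9 + 18.2 = 42.7.
Along x: (2837.5 + 18.2·x) / 42.7 = 98 (existing moment 3.5·144 + 8.8·51 + 3.5·97 + 0.8·154 + 7.9·180 = 2837.5) ⇒ x = (4184.6 − 2837.5) / 18.2 ≈ 74.02.
Along y: (2170.2 + 18.2·y) / 42.7 = 70 (existing moment 3.5·119 + 8.8·131 + 3.5·110 + 0.8·102 + 7.9·17 = 2170.2) ⇒ y = (2989.0 − 2170.2) / 18.2 ≈ 44.99.

(74, 45)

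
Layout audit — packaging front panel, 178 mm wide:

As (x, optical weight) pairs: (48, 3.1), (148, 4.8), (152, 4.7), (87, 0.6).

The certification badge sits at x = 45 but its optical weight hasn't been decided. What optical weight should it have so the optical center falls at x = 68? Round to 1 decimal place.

w ≈ 31.7

Known weights sum to 3.1 + 4.8 + 4.7 + 0.6 = 13.2; their moment is 3.1·48 + 4.8·148 + 4.7·152 + 0.6·87 = 1625.8.
For the centroid to hit 68: (1625.8 + w·45) / (13.2 + w) = 68.
Rearranging, w·(45 − 68) = 68·13.2 − 1625.8 = -728.2, so w ≈ -728.2/-23 = 31.66.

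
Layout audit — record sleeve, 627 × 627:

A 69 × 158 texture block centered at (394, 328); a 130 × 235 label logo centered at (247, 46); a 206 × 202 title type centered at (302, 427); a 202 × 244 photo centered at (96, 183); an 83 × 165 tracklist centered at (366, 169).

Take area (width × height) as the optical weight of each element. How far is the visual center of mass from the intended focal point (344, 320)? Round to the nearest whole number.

≈ 140

Taking area as weight: texture block 69·158 = 10902, label logo 130·235 = 30550, title type 206·202 = 41612, photo 202·244 = 49288, tracklist 83·165 = 13695. Sum 146047.
x: (10902·394 + 30550·247 + 41612·302 + 49288·96 + 13695·366) / 146047 = 34152080 / 146047 ≈ 233.84
y: (10902·328 + 30550·46 + 41612·427 + 49288·183 + 13695·169) / 146047 = 34083639 / 146047 ≈ 233.37
From (344, 320): dx = -110.16, dy = -86.63, so the distance is √(dx²+dy²) ≈ 140.14.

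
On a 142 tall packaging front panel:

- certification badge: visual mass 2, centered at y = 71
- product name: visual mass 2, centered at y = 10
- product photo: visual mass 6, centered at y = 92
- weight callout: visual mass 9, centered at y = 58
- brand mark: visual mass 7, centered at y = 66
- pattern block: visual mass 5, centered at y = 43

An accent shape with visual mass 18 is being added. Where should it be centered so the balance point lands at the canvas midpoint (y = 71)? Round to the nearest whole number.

y ≈ 87

After adding the accent shape, total weight = 2 + 2 + 6 + 9 + 7 + 5 + 18 = 49.
Along y: (1913 + 18·y) / 49 = 71 (existing moment 2·71 + 2·10 + 6·92 + 9·58 + 7·66 + 5·43 = 1913) ⇒ y = (3479 − 1913) / 18 ≈ 87.00.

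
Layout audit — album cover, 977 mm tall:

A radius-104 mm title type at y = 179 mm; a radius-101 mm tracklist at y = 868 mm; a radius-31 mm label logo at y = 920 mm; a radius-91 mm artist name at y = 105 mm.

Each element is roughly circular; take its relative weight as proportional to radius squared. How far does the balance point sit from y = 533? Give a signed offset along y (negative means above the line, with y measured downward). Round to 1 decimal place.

≈ -118.4 mm

r² weights: title type 104² = 10816, tracklist 101² = 10201, label logo 31² = 961, artist name 91² = 8281. Total = 30259.
y-moment: 10816·179 + 10201·868 + 961·920 + 8281·105 = 12544157; centroid 12544157/30259 ≈ 414.56.
Difference: 414.56 − 533 ≈ -118.44.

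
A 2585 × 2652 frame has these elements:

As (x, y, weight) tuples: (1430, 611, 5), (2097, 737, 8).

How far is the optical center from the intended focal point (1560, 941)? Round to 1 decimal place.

≈ 377.4

Σw = 5 + 8 = 13.
x-moment: 5·1430 + 8·2097 = 23926; centroid 23926/13 ≈ 1840.46.
y-moment: 5·611 + 8·737 = 8951; centroid 8951/13 ≈ 688.54.
Offset from (1560, 941): Δx ≈ 280.46, Δy ≈ -252.46; distance = √(Δx² + Δy²) ≈ 377.35.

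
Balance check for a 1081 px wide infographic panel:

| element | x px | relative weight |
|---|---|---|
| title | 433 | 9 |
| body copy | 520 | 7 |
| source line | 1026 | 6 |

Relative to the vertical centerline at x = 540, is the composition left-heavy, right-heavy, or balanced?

Σw = 9 + 7 + 6 = 22.
x-moment: 9·433 + 7·520 + 6·1026 = 13693; centroid 13693/22 ≈ 622.41.
622.4 vs midline 540 → right-heavy.

right-heavy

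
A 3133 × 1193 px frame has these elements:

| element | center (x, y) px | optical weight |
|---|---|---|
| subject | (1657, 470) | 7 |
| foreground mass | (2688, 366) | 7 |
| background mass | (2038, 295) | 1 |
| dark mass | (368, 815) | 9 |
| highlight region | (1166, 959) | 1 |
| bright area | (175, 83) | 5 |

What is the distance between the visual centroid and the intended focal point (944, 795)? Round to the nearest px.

≈ 436 px

Total weight = 7 + 7 + 1 + 9 + 1 + 5 = 30.
x-moment: 7·1657 + 7·2688 + 1·2038 + 9·368 + 1·1166 + 5·175 = 37806; centroid 37806/30 ≈ 1260.20.
y-moment: 7·470 + 7·366 + 1·295 + 9·815 + 1·959 + 5·83 = 14856; centroid 14856/30 ≈ 495.20.
Offset from (944, 795): Δx ≈ 316.20, Δy ≈ -299.80; distance = √(Δx² + Δy²) ≈ 435.73.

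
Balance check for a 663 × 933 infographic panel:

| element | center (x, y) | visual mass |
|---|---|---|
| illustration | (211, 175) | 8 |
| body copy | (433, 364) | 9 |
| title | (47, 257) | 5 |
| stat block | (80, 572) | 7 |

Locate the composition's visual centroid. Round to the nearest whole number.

Total weight = 8 + 9 + 5 + 7 = 29.
x: (8·211 + 9·433 + 5·47 + 7·80) / 29 = 6380 / 29 ≈ 220.00
y: (8·175 + 9·364 + 5·257 + 7·572) / 29 = 9965 / 29 ≈ 343.62

(220, 344)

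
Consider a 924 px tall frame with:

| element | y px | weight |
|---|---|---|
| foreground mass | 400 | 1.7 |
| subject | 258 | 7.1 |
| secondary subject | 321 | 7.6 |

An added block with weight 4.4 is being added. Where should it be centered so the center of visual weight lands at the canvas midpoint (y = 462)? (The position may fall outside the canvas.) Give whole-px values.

y ≈ 1059

After adding the added block, total weight = 1.7 + 7.1 + 7.6 + 4.4 = 20.8.
y: need Σw·y = 20.8·462 = 9609.6. Existing = 1.7·400 + 7.1·258 + 7.6·321 = 4951.4. Remainder 4658.2 / 4.4 ≈ 1058.68.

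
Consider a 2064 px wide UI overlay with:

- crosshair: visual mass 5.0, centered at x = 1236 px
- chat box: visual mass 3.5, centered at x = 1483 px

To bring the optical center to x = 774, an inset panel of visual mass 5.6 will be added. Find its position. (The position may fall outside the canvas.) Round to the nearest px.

x ≈ -82

With the inset panel, Σw becomes 5.0 + 3.5 + 5.6 = 14.1.
x: need Σw·x = 14.1·774 = 10913.4. Existing = 5.0·1236 + 3.5·1483 = 11370.5. Remainder -457.1 / 5.6 ≈ -81.63.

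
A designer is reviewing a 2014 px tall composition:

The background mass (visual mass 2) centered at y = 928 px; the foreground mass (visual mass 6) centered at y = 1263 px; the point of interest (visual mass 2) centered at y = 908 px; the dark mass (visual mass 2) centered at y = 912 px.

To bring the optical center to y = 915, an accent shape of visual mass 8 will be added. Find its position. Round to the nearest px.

With the accent shape, Σw becomes 2 + 6 + 2 + 2 + 8 = 20.
y: target moment 20×915 = 18300; current 2·928 + 6·1263 + 2·908 + 2·912 = 13074; the accent shape supplies 5226, so y = 5226/8 ≈ 653.25.

y ≈ 653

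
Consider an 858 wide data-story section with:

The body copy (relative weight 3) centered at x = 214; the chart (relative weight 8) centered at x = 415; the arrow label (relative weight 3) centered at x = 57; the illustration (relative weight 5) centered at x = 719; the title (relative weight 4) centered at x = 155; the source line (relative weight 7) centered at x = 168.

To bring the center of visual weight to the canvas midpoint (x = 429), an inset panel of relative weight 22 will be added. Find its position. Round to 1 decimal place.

x ≈ 581.1

After adding the inset panel, total weight = 3 + 8 + 3 + 5 + 4 + 7 + 22 = 52.
x: target moment 52×429 = 22308; current 3·214 + 8·415 + 3·57 + 5·719 + 4·155 + 7·168 = 9524; the inset panel supplies 12784, so x = 12784/22 ≈ 581.09.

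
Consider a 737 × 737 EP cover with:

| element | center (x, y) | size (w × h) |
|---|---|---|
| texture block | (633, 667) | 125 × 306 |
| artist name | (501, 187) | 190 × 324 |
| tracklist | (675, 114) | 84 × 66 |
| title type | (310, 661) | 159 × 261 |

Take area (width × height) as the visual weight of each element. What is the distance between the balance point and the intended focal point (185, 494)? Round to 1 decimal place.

Areas → weights: texture block 125·306 = 38250, artist name 190·324 = 61560, tracklist 84·66 = 5544, title type 159·261 = 41499; Σw = 146853.
x: (38250·633 + 61560·501 + 5544·675 + 41499·310) / 146853 = 71660700 / 146853 ≈ 487.98
y: (38250·667 + 61560·187 + 5544·114 + 41499·661) / 146853 = 65087325 / 146853 ≈ 443.21
From (185, 494): dx = 302.98, dy = -50.79, so the distance is √(dx²+dy²) ≈ 307.20.

≈ 307.2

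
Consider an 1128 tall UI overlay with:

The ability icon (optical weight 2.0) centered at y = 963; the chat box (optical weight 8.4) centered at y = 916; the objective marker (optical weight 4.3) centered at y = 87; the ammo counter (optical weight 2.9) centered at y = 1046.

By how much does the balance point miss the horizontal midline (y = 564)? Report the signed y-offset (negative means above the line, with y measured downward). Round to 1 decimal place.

Σw = 2.0 + 8.4 + 4.3 + 2.9 = 17.6.
y: (2.0·963 + 8.4·916 + 4.3·87 + 2.9·1046) / 17.6 = 13027.9 / 17.6 ≈ 740.22
Against y = 564, that's 740.22 − 564 = 176.22.

≈ 176.2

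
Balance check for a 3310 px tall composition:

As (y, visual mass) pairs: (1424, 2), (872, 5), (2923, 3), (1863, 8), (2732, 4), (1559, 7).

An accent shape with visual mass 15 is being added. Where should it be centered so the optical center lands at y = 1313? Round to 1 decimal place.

y ≈ 336.7

After adding the accent shape, total weight = 2 + 5 + 3 + 8 + 4 + 7 + 15 = 44.
y: need Σw·y = 44·1313 = 57772. Existing = 2·1424 + 5·872 + 3·2923 + 8·1863 + 4·2732 + 7·1559 = 52722. Remainder 5050 / 15 ≈ 336.67.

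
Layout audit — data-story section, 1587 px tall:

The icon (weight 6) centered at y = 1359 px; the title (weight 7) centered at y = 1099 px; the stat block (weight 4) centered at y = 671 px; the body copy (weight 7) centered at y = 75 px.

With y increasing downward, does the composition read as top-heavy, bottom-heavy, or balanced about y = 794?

Total weight = 6 + 7 + 4 + 7 = 24.
y: (6·1359 + 7·1099 + 4·671 + 7·75) / 24 = 19056 / 24 ≈ 794.00
The centroid 794.00 matches the midline at 794, so the layout is balanced.

balanced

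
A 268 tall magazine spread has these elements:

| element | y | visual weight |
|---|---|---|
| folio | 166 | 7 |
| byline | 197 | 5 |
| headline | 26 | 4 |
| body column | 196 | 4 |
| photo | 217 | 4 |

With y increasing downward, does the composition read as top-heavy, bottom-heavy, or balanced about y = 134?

bottom-heavy

Total weight = 7 + 5 + 4 + 4 + 4 = 24.
Σw·y = 7·166 + 5·197 + 4·26 + 4·196 + 4·217 = 3903, so ȳ = 3903/24 ≈ 162.62.
162.6 lies below (larger y than) the midline 134, so the layout is bottom-heavy.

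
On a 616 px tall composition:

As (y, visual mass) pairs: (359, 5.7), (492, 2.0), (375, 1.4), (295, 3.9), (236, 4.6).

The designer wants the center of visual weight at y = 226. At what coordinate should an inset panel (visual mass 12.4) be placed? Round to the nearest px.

New total weight: (5.7 + 2.0 + 1.4 + 3.9 + 4.6) + 12.4 = 30.0.
Along y: (5791.4 + 12.4·y) / 30.0 = 226 (existing moment 5.7·359 + 2.0·492 + 1.4·375 + 3.9·295 + 4.6·236 = 5791.4) ⇒ y = (6780.0 − 5791.4) / 12.4 ≈ 79.73.

y ≈ 80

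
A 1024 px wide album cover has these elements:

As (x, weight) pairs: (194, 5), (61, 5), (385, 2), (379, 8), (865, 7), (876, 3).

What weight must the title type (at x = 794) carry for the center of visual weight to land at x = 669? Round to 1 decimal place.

w ≈ 50.5

Existing Σw = 30 (5 + 5 + 2 + 8 + 7 + 3); existing moment 5·194 + 5·61 + 2·385 + 8·379 + 7·865 + 3·876 = 13760.
Balance at x = 669 requires (13760 + w·794) / (30 + w) = 669.
So w = (669·30 − 13760)/(794 − 669) = 6310/125 ≈ 50.48.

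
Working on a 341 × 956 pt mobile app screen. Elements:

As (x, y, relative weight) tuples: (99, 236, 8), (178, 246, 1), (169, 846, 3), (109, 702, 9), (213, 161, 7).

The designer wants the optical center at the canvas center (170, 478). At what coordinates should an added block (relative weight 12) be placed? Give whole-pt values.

After adding the added block, total weight = 8 + 1 + 3 + 9 + 7 + 12 = 40.
Along x: (3949 + 12·x) / 40 = 170 (existing moment 8·99 + 1·178 + 3·169 + 9·109 + 7·213 = 3949) ⇒ x = (6800 − 3949) / 12 ≈ 237.58.
Along y: (12117 + 12·y) / 40 = 478 (existing moment 8·236 + 1·246 + 3·846 + 9·702 + 7·161 = 12117) ⇒ y = (19120 − 12117) / 12 ≈ 583.58.

(238, 584)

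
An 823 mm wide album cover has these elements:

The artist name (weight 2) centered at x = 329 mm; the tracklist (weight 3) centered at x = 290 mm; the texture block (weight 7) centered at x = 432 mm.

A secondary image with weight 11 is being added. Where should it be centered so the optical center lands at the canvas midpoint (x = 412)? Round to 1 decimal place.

With the secondary image, Σw becomes 2 + 3 + 7 + 11 = 23.
Along x: (4552 + 11·x) / 23 = 412 (existing moment 2·329 + 3·290 + 7·432 = 4552) ⇒ x = (9476 − 4552) / 11 ≈ 447.64.

x ≈ 447.6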